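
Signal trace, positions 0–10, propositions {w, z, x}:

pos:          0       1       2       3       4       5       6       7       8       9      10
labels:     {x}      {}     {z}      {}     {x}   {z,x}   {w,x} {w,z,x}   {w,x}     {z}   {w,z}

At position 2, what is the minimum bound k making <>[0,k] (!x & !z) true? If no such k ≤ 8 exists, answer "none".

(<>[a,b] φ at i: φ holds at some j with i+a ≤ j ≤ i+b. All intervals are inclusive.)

Scan j = 2,3,… for (!x & !z):
  j=2: fails
  j=3: holds
First hit at j=3, so smallest k = 3-2 = 1.

1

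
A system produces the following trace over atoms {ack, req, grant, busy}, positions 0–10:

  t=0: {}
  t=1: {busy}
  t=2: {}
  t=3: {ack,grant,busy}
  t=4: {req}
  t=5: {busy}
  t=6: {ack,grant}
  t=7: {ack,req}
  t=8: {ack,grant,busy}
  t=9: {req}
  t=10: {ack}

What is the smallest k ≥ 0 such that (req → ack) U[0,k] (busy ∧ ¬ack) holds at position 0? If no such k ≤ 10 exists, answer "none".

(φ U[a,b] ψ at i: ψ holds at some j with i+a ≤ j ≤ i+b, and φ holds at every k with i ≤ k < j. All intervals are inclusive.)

Need earliest j ≥ 0 with (busy ∧ ¬ack), and (req → ack) at every k in [0,j-1].
  j=0: rhs fails.
  j=1: rhs holds; lhs holds on [0,0]. k = 1.

1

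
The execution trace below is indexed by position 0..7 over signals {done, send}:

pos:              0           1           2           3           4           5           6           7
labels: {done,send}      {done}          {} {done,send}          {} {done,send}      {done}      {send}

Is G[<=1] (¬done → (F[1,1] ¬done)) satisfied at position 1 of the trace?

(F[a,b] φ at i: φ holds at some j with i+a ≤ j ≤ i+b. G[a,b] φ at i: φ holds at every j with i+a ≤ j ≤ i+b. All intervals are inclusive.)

False

Check (¬done → (F[1,1] ¬done)) at every j in [1,2]:
  j=1: antecedent false → ✓
  j=2: antecedent true; consequent fails (none in [3,3]) → ✗
Fails at j=2 → formula fails.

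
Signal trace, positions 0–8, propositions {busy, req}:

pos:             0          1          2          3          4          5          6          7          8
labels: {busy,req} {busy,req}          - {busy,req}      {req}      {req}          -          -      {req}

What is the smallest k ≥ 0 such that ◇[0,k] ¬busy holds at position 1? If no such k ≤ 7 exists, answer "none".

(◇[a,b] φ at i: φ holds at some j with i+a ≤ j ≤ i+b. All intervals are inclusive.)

1

Scan j = 1,2,… for ¬busy:
  j=1: fails
  j=2: holds
First hit at j=2, so smallest k = 2-1 = 1.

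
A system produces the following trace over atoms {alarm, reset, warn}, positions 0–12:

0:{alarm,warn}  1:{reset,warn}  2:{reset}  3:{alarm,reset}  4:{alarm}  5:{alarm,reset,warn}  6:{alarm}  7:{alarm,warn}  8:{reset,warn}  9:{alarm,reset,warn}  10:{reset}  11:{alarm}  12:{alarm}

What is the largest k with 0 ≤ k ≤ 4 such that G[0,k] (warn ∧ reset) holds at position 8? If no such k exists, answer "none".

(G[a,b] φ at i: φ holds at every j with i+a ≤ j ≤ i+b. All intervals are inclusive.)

(warn ∧ reset) must hold from j=8 onward; find where it first fails.
  j=8: holds
  j=9: holds
  j=10: fails
Holds on [8,9], so largest k = 1.

1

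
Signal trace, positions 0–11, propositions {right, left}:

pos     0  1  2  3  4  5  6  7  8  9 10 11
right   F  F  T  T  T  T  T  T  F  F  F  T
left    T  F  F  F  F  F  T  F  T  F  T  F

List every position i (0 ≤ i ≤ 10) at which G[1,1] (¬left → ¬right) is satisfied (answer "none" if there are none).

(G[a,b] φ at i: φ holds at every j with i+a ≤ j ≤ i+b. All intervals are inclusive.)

0, 5, 7, 8, 9

Evaluate at each i in [0,10]:
  i=0: ✓ (all of [1,1])
  i=1: ✗ (fails at j=2)
  i=2: ✗ (fails at j=3)
  i=3: ✗ (fails at j=4)
  i=4: ✗ (fails at j=5)
  i=5: ✓ (all of [6,6])
  i=6: ✗ (fails at j=7)
  i=7: ✓ (all of [8,8])
  i=8: ✓ (all of [9,9])
  i=9: ✓ (all of [10,10])
  i=10: ✗ (fails at j=11)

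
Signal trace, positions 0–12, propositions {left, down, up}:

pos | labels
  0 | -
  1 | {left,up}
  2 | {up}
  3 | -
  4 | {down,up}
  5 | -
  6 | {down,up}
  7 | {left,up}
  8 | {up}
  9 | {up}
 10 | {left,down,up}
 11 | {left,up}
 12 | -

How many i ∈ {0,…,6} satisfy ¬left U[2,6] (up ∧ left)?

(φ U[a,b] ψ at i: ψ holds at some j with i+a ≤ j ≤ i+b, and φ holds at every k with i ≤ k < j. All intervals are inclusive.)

4

Evaluate at each i in [0,6]:
  i=0: ✗ (no rhs in [2,6])
  i=1: ✗ (lhs fails at k=1 before rhs at j=7)
  i=2: ✓ (rhs at j=7; lhs holds on [2,6])
  i=3: ✓ (rhs at j=7; lhs holds on [3,6])
  i=4: ✓ (rhs at j=7; lhs holds on [4,6])
  i=5: ✓ (rhs at j=7; lhs holds on [5,6])
  i=6: ✗ (lhs fails at k=7 before rhs at j=10)
Positions where it holds: {2, 3, 4, 5} → 4.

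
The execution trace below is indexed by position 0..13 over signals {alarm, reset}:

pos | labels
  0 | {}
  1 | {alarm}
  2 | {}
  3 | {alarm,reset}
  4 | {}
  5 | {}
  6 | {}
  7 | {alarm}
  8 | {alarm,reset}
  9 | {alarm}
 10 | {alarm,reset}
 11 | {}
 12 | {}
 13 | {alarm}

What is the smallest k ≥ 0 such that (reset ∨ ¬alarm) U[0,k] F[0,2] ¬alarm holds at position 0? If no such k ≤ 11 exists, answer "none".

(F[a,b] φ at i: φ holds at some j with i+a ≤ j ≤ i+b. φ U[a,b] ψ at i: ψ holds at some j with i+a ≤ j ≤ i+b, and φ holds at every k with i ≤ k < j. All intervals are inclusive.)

0

Need earliest j ≥ 0 with F[0,2] ¬alarm, and (reset ∨ ¬alarm) at every k in [0,j-1].
  j=0: rhs holds (empty prefix). k = 0.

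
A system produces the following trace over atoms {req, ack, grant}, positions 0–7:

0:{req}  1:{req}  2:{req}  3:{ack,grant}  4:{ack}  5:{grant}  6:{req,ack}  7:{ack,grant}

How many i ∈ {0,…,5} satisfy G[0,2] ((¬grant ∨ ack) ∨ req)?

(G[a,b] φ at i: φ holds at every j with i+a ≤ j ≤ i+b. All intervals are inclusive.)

3

Evaluate at each i in [0,5]:
  i=0: ✓ (all of [0,2])
  i=1: ✓ (all of [1,3])
  i=2: ✓ (all of [2,4])
  i=3: ✗ (fails at j=5)
  i=4: ✗ (fails at j=5)
  i=5: ✗ (fails at j=5)
Positions where it holds: {0, 1, 2} → 3.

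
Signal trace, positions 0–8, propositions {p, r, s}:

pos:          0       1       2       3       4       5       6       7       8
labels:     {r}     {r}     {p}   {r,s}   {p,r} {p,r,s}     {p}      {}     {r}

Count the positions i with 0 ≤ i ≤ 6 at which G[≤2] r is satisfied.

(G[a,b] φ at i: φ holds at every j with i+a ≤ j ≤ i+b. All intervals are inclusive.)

Evaluate at each i in [0,6]:
  i=0: ✗ (fails at j=2)
  i=1: ✗ (fails at j=2)
  i=2: ✗ (fails at j=2)
  i=3: ✓ (all of [3,5])
  i=4: ✗ (fails at j=6)
  i=5: ✗ (fails at j=6)
  i=6: ✗ (fails at j=6)
Positions where it holds: {3} → 1.

1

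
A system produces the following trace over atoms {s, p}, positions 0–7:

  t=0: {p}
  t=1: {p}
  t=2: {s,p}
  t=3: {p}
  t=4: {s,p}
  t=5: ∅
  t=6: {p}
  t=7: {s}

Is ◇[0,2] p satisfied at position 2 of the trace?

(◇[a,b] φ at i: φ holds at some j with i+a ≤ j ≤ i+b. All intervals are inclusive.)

Check p at each j in [2,4]:
  j=2: true
  j=3: true
  j=4: true
Found at j=2 → formula holds.

Yes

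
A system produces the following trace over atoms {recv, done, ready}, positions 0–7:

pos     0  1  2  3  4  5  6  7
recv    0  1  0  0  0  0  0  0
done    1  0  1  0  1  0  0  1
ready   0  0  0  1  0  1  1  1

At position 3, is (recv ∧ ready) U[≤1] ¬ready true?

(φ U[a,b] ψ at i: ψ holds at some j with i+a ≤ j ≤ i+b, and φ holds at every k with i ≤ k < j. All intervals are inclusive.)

No

Need some j in [3,4] with ¬ready, and (recv ∧ ready) at every k in [3,j-1].
  j=3: ¬ready false.
  j=4: ¬ready holds, but (recv ∧ ready) fails at k=3 → not this j.
No j in the window works → until fails.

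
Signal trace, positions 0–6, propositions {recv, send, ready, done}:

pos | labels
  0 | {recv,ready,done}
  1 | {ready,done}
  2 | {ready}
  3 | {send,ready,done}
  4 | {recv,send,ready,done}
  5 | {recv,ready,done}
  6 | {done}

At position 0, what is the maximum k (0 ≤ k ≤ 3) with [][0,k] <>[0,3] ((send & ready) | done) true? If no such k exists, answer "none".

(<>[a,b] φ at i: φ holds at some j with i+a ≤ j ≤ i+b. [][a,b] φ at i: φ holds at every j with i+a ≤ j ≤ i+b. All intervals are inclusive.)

<>[0,3] ((send & ready) | done) must hold from j=0 onward; find where it first fails.
  j=0: holds
  j=1: holds
  j=2: holds
  j=3: holds
Holds through j=3; largest k = 3.

3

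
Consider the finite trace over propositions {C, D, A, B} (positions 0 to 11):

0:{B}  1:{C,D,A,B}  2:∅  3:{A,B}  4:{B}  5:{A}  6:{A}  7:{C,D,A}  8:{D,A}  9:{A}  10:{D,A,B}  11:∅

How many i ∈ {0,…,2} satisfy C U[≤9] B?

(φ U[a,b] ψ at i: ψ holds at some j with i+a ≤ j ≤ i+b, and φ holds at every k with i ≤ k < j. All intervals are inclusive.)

2

Evaluate at each i in [0,2]:
  i=0: ✓ (rhs at j=0)
  i=1: ✓ (rhs at j=1)
  i=2: ✗ (lhs fails at k=2 before rhs at j=3)
Positions where it holds: {0, 1} → 2.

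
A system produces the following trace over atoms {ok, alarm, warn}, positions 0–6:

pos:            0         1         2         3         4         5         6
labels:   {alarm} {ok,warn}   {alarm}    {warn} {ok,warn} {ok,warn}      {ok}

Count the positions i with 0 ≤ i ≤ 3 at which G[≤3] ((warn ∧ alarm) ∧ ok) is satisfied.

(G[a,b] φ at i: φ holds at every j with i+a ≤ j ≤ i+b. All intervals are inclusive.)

Evaluate at each i in [0,3]:
  i=0: ✗ (fails at j=0)
  i=1: ✗ (fails at j=1)
  i=2: ✗ (fails at j=2)
  i=3: ✗ (fails at j=3)
Positions where it holds: {} → 0.

0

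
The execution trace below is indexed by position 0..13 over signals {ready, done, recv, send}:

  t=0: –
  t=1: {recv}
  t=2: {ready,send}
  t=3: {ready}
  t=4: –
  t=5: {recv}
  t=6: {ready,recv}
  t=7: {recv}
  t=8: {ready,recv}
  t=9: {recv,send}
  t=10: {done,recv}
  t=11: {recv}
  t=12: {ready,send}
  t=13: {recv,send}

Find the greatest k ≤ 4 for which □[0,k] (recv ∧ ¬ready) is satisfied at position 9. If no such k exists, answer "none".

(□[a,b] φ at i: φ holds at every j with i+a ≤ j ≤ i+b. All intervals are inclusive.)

(recv ∧ ¬ready) must hold from j=9 onward; find where it first fails.
  j=9: holds
  j=10: holds
  j=11: holds
  j=12: fails
Holds on [9,11], so largest k = 2.

2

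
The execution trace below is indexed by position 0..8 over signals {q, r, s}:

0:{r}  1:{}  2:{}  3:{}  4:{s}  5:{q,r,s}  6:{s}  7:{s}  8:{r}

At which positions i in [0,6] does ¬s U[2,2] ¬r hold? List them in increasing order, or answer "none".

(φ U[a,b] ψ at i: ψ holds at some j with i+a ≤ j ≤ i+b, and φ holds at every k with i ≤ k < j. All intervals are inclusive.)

Evaluate at each i in [0,6]:
  i=0: ✓ (rhs at j=2; lhs holds on [0,1])
  i=1: ✓ (rhs at j=3; lhs holds on [1,2])
  i=2: ✓ (rhs at j=4; lhs holds on [2,3])
  i=3: ✗ (no rhs in [5,5])
  i=4: ✗ (lhs fails at k=4 before rhs at j=6)
  i=5: ✗ (lhs fails at k=5 before rhs at j=7)
  i=6: ✗ (no rhs in [8,8])

0, 1, 2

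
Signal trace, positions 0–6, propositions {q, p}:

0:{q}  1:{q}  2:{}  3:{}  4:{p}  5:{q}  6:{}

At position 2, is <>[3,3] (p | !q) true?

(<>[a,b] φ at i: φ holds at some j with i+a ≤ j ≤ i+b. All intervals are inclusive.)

Check (p | !q) at each j in [5,5]:
  j=5: false
No position in the window satisfies it → formula fails.

No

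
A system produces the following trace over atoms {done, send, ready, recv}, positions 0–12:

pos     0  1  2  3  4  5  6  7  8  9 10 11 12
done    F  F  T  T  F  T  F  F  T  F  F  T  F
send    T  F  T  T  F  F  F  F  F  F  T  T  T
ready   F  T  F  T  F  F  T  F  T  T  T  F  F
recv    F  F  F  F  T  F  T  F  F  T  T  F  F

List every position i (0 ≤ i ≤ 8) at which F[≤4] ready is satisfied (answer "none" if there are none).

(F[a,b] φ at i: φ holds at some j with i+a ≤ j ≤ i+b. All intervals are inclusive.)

Evaluate at each i in [0,8]:
  i=0: ✓ (witness j=1)
  i=1: ✓ (witness j=1)
  i=2: ✓ (witness j=3)
  i=3: ✓ (witness j=3)
  i=4: ✓ (witness j=6)
  i=5: ✓ (witness j=6)
  i=6: ✓ (witness j=6)
  i=7: ✓ (witness j=8)
  i=8: ✓ (witness j=8)

0, 1, 2, 3, 4, 5, 6, 7, 8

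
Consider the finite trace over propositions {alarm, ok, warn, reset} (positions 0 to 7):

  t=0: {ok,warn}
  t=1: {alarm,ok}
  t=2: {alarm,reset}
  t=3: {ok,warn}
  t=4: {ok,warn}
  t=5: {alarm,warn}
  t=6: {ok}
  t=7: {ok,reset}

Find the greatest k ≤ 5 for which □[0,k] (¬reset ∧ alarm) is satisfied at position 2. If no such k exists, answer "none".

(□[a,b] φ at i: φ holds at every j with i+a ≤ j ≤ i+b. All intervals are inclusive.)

none

(¬reset ∧ alarm) must hold from j=2 onward; find where it first fails.
  j=2: fails → no k works.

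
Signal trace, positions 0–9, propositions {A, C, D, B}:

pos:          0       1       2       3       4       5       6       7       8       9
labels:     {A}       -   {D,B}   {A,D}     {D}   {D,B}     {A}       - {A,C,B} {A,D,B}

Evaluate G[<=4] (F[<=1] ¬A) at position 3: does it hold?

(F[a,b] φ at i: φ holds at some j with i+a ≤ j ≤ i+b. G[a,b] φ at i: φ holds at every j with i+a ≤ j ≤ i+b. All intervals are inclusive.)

Holds

Check F[<=1] ¬A at every j in [3,7]:
  j=3: holds (witness at 4)
  j=4: holds (witness at 4)
  j=5: holds (witness at 5)
  j=6: holds (witness at 7)
  j=7: holds (witness at 7)
All positions satisfy it → formula holds.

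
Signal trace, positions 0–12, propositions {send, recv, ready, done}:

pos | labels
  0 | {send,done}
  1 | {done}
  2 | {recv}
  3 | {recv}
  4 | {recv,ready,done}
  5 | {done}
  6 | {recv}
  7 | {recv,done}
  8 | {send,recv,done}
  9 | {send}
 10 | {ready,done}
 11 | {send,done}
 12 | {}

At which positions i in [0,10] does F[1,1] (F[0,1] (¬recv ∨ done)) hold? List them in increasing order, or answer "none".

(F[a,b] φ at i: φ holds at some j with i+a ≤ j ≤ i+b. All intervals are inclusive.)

Evaluate at each i in [0,10]:
  i=0: ✓ (witness j=1)
  i=1: ✗ (none in [2,2])
  i=2: ✓ (witness j=3)
  i=3: ✓ (witness j=4)
  i=4: ✓ (witness j=5)
  i=5: ✓ (witness j=6)
  i=6: ✓ (witness j=7)
  i=7: ✓ (witness j=8)
  i=8: ✓ (witness j=9)
  i=9: ✓ (witness j=10)
  i=10: ✓ (witness j=11)

0, 2, 3, 4, 5, 6, 7, 8, 9, 10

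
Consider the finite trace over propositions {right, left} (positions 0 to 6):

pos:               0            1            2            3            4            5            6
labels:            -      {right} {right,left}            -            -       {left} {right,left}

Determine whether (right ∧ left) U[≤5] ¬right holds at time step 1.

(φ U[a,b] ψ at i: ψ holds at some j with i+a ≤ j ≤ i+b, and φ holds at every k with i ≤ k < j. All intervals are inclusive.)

Does not hold

Need some j in [1,6] with ¬right, and (right ∧ left) at every k in [1,j-1].
  j=1: ¬right false.
  j=2: ¬right false.
  j=3: ¬right holds, but (right ∧ left) fails at k=1 → not this j.
  j=4: ¬right holds, but (right ∧ left) fails at k=1 → not this j.
  j=5: ¬right holds, but (right ∧ left) fails at k=1 → not this j.
  j=6: ¬right false.
No j in the window works → until fails.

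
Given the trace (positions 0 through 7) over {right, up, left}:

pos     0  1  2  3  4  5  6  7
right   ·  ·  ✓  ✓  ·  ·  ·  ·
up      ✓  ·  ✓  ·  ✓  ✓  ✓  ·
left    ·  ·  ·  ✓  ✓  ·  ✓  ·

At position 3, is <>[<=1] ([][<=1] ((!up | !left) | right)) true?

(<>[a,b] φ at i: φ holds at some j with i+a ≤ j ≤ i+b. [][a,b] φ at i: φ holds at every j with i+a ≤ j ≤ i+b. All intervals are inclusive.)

Check [][<=1] ((!up | !left) | right) at each j in [3,4]:
  j=3: fails at 4
  j=4: fails at 4
No position in the window satisfies it → formula fails.

False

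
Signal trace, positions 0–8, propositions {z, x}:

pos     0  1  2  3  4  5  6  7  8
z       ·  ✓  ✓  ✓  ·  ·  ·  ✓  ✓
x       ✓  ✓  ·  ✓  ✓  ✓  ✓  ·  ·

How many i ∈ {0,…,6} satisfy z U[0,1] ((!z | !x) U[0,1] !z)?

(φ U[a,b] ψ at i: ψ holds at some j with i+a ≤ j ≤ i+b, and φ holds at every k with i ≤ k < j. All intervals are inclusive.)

5

Evaluate at each i in [0,6]:
  i=0: ✓ (rhs at j=0)
  i=1: ✗ (no rhs in [1,2])
  i=2: ✗ (no rhs in [2,3])
  i=3: ✓ (rhs at j=4; lhs holds on [3,3])
  i=4: ✓ (rhs at j=4)
  i=5: ✓ (rhs at j=5)
  i=6: ✓ (rhs at j=6)
Positions where it holds: {0, 3, 4, 5, 6} → 5.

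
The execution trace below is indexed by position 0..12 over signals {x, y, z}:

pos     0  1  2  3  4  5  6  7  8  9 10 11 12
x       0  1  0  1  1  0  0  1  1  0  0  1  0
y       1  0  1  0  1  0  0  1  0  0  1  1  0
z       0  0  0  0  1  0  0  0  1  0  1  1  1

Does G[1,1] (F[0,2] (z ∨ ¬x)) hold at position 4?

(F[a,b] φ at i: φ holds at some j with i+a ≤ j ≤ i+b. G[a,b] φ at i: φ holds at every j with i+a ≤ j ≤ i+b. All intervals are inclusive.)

Yes

Check F[0,2] (z ∨ ¬x) at every j in [5,5]:
  j=5: holds (witness at 5)
All positions satisfy it → formula holds.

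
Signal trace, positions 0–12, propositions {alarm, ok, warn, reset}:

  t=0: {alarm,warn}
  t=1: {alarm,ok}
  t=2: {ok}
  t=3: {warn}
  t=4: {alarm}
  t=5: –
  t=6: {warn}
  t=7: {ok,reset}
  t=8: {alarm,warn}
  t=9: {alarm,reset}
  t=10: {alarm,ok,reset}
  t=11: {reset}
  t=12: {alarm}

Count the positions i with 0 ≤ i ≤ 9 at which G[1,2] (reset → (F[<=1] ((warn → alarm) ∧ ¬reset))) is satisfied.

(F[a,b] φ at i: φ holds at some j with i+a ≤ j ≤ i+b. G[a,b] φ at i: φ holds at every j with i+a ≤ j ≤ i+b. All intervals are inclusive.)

Evaluate at each i in [0,9]:
  i=0: ✓ (all of [1,2])
  i=1: ✓ (all of [2,3])
  i=2: ✓ (all of [3,4])
  i=3: ✓ (all of [4,5])
  i=4: ✓ (all of [5,6])
  i=5: ✓ (all of [6,7])
  i=6: ✓ (all of [7,8])
  i=7: ✗ (fails at j=9)
  i=8: ✗ (fails at j=9)
  i=9: ✗ (fails at j=10)
Positions where it holds: {0, 1, 2, 3, 4, 5, 6} → 7.

7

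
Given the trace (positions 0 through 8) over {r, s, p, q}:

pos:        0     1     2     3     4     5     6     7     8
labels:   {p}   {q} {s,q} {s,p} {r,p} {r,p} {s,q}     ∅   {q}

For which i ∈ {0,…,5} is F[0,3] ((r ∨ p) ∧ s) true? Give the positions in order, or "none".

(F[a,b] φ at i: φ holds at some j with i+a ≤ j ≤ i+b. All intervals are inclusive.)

Evaluate at each i in [0,5]:
  i=0: ✓ (witness j=3)
  i=1: ✓ (witness j=3)
  i=2: ✓ (witness j=3)
  i=3: ✓ (witness j=3)
  i=4: ✗ (none in [4,7])
  i=5: ✗ (none in [5,8])

0, 1, 2, 3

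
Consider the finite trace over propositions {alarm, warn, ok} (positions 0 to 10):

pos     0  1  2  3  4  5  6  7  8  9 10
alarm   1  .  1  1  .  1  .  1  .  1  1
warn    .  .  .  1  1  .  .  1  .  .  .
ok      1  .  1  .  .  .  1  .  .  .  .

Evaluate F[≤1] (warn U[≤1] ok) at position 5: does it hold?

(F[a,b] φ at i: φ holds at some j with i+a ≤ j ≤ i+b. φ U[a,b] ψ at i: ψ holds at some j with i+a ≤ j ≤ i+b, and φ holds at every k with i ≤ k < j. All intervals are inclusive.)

Check (warn U[≤1] ok) at each j in [5,6]:
  j=5: fails
  j=6: holds
Found at j=6 → formula holds.

True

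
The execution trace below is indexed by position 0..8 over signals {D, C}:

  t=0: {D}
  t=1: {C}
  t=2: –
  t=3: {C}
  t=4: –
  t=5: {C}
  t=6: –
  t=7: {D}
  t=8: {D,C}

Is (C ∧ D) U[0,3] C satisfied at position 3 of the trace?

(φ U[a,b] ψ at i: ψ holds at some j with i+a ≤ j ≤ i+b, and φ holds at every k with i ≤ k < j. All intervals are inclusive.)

Holds

Need some j in [3,6] with C, and (C ∧ D) at every k in [3,j-1].
  j=3: C holds; no prefix to check → satisfied.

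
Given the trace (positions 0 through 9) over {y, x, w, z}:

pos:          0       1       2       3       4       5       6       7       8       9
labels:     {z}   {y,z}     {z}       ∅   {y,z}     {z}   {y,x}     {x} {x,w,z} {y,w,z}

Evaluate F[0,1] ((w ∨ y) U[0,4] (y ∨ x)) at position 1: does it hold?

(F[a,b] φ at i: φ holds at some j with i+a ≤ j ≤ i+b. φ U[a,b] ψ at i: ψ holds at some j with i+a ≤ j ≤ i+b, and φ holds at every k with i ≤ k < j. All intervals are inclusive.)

True

Check ((w ∨ y) U[0,4] (y ∨ x)) at each j in [1,2]:
  j=1: holds
  j=2: fails
Found at j=1 → formula holds.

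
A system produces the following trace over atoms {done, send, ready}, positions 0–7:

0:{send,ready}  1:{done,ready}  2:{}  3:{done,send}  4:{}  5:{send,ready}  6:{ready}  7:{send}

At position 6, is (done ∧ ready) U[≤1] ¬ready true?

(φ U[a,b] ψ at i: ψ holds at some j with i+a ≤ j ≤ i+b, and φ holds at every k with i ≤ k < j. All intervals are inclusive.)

False

Need some j in [6,7] with ¬ready, and (done ∧ ready) at every k in [6,j-1].
  j=6: ¬ready false.
  j=7: ¬ready holds, but (done ∧ ready) fails at k=6 → not this j.
No j in the window works → until fails.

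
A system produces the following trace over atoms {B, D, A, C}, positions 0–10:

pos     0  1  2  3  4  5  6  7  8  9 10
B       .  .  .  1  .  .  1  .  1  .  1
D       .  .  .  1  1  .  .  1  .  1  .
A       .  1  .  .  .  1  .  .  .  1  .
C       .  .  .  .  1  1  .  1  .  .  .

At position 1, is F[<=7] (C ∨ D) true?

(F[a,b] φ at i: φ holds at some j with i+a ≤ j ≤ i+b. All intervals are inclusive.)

Check (C ∨ D) at each j in [1,8]:
  j=1: false
  j=2: false
  j=3: true
  j=4: true
  j=5: true
  j=6: false
  j=7: true
  j=8: false
Found at j=3 → formula holds.

Holds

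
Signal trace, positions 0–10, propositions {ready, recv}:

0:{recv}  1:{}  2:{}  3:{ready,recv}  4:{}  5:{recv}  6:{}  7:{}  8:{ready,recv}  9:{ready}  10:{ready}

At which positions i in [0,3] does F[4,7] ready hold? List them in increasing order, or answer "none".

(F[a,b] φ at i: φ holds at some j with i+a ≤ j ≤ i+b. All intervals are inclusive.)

1, 2, 3

Evaluate at each i in [0,3]:
  i=0: ✗ (none in [4,7])
  i=1: ✓ (witness j=8)
  i=2: ✓ (witness j=8)
  i=3: ✓ (witness j=8)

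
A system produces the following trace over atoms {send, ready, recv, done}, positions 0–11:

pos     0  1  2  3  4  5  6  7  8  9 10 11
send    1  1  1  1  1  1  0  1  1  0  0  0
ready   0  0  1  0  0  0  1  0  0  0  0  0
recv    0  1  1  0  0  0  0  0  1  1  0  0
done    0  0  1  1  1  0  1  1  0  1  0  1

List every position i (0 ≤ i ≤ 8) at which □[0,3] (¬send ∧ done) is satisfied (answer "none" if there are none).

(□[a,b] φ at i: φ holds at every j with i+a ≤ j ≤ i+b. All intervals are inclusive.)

Evaluate at each i in [0,8]:
  i=0: ✗ (fails at j=0)
  i=1: ✗ (fails at j=1)
  i=2: ✗ (fails at j=2)
  i=3: ✗ (fails at j=3)
  i=4: ✗ (fails at j=4)
  i=5: ✗ (fails at j=5)
  i=6: ✗ (fails at j=7)
  i=7: ✗ (fails at j=7)
  i=8: ✗ (fails at j=8)

none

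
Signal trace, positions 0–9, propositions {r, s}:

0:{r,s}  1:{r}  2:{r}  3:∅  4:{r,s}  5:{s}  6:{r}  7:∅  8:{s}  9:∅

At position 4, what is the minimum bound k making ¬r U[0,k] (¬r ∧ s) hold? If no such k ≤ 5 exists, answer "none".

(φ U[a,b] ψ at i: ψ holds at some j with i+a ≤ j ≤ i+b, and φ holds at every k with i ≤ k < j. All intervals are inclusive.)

none

Need earliest j ≥ 4 with (¬r ∧ s), and ¬r at every k in [4,j-1].
  j=4: rhs fails.
  j=5: rhs holds but lhs fails at k=4.
  j=6: rhs fails.
  j=7: rhs fails.
  j=8: rhs holds but lhs fails at k=4.
  j=9: rhs fails.
No witness within the range → none.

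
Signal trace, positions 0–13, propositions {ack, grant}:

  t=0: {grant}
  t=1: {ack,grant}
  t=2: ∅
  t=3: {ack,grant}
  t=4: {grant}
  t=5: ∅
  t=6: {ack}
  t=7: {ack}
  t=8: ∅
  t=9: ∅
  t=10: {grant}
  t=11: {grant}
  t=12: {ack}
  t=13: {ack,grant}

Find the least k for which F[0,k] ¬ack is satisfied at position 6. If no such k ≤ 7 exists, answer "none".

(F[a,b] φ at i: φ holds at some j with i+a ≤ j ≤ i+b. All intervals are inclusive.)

2

Scan j = 6,7,… for ¬ack:
  j=6: fails
  j=7: fails
  j=8: holds
First hit at j=8, so smallest k = 8-6 = 2.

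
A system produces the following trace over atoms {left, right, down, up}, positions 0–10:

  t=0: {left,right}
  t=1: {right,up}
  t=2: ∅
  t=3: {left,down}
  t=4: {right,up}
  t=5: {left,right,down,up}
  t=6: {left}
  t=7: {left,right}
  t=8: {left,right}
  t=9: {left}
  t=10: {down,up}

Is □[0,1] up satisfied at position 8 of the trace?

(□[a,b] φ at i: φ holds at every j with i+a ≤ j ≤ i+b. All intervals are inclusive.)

Check up at every j in [8,9]:
  j=8: false
  j=9: false
Fails at j=8 → formula fails.

No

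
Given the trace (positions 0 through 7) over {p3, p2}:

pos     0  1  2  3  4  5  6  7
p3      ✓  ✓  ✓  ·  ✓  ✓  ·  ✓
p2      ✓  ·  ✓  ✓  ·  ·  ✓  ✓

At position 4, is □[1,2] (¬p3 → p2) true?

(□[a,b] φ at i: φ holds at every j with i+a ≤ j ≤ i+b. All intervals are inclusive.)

Yes

Check (¬p3 → p2) at every j in [5,6]:
  j=5: antecedent false → ✓
  j=6: antecedent true; consequent true → ✓
All positions satisfy it → formula holds.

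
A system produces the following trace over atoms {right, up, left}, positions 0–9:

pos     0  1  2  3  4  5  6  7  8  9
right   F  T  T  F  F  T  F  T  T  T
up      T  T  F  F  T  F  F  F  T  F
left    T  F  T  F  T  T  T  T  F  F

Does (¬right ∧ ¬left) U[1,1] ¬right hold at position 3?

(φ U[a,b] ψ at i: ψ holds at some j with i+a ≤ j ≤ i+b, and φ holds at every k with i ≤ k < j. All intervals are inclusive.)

True

Need some j in [4,4] with ¬right, and (¬right ∧ ¬left) at every k in [3,j-1].
  j=4: ¬right holds; (¬right ∧ ¬left) holds at every k in [3,3] → satisfied.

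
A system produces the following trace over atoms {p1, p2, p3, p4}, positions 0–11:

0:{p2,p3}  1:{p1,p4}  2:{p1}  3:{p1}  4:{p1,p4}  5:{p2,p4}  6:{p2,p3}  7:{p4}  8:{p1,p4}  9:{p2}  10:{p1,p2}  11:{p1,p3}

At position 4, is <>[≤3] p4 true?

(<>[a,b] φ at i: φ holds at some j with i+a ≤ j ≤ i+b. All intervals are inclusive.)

True

Check p4 at each j in [4,7]:
  j=4: true
  j=5: true
  j=6: false
  j=7: true
Found at j=4 → formula holds.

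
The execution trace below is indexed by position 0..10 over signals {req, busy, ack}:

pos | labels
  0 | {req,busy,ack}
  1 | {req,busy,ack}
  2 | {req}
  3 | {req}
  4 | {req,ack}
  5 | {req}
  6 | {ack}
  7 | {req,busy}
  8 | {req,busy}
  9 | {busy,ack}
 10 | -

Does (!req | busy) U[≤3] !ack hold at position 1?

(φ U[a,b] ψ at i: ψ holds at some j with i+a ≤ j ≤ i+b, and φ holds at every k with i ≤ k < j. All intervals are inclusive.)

Holds

Need some j in [1,4] with !ack, and (!req | busy) at every k in [1,j-1].
  j=1: !ack false.
  j=2: !ack holds; (!req | busy) holds at every k in [1,1] → satisfied.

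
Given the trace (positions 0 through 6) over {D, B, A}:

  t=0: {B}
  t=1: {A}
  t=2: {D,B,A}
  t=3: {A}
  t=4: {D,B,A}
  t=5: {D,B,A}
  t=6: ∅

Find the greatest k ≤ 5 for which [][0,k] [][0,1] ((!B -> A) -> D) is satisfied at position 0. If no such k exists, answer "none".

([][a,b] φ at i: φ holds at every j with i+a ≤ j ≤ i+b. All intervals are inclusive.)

[][0,1] ((!B -> A) -> D) must hold from j=0 onward; find where it first fails.
  j=0: fails → no k works.

none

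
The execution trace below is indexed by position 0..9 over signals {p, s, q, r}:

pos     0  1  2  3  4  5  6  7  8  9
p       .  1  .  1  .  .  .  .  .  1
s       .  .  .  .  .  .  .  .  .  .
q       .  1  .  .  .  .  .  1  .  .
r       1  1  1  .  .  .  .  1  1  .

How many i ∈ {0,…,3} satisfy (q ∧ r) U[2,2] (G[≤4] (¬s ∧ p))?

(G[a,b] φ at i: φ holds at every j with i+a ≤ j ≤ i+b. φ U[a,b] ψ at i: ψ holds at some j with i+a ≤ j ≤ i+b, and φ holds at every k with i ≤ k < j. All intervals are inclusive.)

Evaluate at each i in [0,3]:
  i=0: ✗ (no rhs in [2,2])
  i=1: ✗ (no rhs in [3,3])
  i=2: ✗ (no rhs in [4,4])
  i=3: ✗ (no rhs in [5,5])
Positions where it holds: {} → 0.

0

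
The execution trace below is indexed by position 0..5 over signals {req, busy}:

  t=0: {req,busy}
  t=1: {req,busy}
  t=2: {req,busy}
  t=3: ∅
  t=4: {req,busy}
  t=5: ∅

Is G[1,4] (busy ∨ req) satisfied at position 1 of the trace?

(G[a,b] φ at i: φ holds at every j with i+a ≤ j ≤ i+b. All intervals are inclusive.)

False

Check (busy ∨ req) at every j in [2,5]:
  j=2: true
  j=3: false
  j=4: true
  j=5: false
Fails at j=3 → formula fails.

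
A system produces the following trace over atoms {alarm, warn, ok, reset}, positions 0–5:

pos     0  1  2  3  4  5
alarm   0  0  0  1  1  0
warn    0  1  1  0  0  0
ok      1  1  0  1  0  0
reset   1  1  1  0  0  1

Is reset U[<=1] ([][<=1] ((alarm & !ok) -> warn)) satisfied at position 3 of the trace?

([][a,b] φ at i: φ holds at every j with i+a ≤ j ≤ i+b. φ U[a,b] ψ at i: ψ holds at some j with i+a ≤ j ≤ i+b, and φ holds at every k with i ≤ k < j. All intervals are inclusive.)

Does not hold

Need some j in [3,4] with [][<=1] ((alarm & !ok) -> warn), and reset at every k in [3,j-1].
  j=3: [][<=1] ((alarm & !ok) -> warn) — fails at 4.
  j=4: [][<=1] ((alarm & !ok) -> warn) — fails at 4.
No j in the window works → until fails.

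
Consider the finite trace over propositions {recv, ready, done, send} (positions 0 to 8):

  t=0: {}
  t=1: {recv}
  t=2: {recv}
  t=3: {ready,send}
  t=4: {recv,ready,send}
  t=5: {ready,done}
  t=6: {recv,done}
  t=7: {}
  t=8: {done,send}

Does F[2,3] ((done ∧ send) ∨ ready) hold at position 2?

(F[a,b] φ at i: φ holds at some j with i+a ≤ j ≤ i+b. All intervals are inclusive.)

True

Check ((done ∧ send) ∨ ready) at each j in [4,5]:
  j=4: true
  j=5: true
Found at j=4 → formula holds.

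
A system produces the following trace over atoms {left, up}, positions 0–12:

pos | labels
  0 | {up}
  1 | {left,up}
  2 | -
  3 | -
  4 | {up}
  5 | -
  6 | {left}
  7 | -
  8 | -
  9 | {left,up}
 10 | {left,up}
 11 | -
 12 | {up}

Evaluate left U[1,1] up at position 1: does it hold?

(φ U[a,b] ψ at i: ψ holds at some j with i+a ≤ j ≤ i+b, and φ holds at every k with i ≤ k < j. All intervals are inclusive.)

Does not hold

Need some j in [2,2] with up, and left at every k in [1,j-1].
  j=2: up false.
No j in the window works → until fails.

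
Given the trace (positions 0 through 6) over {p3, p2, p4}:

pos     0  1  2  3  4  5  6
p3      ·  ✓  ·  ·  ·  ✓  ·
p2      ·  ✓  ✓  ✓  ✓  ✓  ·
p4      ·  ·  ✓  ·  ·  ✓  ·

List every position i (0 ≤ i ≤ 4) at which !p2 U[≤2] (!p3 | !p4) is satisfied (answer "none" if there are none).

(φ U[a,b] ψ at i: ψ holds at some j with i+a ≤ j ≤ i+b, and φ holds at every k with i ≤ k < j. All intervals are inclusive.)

Evaluate at each i in [0,4]:
  i=0: ✓ (rhs at j=0)
  i=1: ✓ (rhs at j=1)
  i=2: ✓ (rhs at j=2)
  i=3: ✓ (rhs at j=3)
  i=4: ✓ (rhs at j=4)

0, 1, 2, 3, 4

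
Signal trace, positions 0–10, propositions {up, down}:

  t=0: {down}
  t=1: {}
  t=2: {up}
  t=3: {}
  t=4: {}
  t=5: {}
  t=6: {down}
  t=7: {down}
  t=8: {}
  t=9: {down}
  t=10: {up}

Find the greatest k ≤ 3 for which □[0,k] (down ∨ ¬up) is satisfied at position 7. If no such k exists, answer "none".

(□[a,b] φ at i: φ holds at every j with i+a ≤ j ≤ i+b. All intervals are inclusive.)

2

(down ∨ ¬up) must hold from j=7 onward; find where it first fails.
  j=7: holds
  j=8: holds
  j=9: holds
  j=10: fails
Holds on [7,9], so largest k = 2.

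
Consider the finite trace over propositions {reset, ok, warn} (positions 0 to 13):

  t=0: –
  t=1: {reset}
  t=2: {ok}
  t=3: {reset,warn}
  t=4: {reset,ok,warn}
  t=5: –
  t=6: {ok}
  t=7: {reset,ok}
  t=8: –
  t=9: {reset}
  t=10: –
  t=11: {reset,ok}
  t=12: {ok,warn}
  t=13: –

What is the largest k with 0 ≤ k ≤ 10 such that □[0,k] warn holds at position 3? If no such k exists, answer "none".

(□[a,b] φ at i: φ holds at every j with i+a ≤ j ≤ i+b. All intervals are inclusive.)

1

warn must hold from j=3 onward; find where it first fails.
  j=3: holds
  j=4: holds
  j=5: fails
Holds on [3,4], so largest k = 1.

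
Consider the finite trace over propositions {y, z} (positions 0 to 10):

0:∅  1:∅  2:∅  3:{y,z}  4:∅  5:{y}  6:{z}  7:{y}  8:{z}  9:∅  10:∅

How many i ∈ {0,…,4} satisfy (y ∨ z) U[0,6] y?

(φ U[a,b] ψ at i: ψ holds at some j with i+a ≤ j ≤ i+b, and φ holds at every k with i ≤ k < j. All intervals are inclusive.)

1

Evaluate at each i in [0,4]:
  i=0: ✗ (lhs fails at k=0 before rhs at j=3)
  i=1: ✗ (lhs fails at k=1 before rhs at j=3)
  i=2: ✗ (lhs fails at k=2 before rhs at j=3)
  i=3: ✓ (rhs at j=3)
  i=4: ✗ (lhs fails at k=4 before rhs at j=5)
Positions where it holds: {3} → 1.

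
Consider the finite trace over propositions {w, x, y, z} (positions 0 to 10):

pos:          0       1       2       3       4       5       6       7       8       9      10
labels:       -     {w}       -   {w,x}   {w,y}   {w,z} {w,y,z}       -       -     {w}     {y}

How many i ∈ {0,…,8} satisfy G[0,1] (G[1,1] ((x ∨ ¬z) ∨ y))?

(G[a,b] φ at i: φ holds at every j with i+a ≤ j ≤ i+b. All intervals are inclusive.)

Evaluate at each i in [0,8]:
  i=0: ✓ (all of [0,1])
  i=1: ✓ (all of [1,2])
  i=2: ✓ (all of [2,3])
  i=3: ✗ (fails at j=4)
  i=4: ✗ (fails at j=4)
  i=5: ✓ (all of [5,6])
  i=6: ✓ (all of [6,7])
  i=7: ✓ (all of [7,8])
  i=8: ✓ (all of [8,9])
Positions where it holds: {0, 1, 2, 5, 6, 7, 8} → 7.

7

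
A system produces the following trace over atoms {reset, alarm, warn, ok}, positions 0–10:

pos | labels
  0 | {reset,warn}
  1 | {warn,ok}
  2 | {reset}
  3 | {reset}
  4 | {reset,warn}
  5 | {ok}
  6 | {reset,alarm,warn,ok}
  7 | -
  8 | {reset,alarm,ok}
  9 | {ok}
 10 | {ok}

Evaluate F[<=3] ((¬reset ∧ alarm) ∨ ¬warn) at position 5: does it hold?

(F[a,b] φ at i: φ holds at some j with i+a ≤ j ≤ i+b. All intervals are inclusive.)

True

Check ((¬reset ∧ alarm) ∨ ¬warn) at each j in [5,8]:
  j=5: true
  j=6: false
  j=7: true
  j=8: true
Found at j=5 → formula holds.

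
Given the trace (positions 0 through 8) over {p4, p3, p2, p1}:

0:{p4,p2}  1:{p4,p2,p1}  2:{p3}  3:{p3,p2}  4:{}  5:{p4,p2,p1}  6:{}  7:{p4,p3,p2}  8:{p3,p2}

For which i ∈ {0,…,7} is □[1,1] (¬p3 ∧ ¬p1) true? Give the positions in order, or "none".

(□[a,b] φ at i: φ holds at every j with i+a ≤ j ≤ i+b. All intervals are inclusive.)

3, 5

Evaluate at each i in [0,7]:
  i=0: ✗ (fails at j=1)
  i=1: ✗ (fails at j=2)
  i=2: ✗ (fails at j=3)
  i=3: ✓ (all of [4,4])
  i=4: ✗ (fails at j=5)
  i=5: ✓ (all of [6,6])
  i=6: ✗ (fails at j=7)
  i=7: ✗ (fails at j=8)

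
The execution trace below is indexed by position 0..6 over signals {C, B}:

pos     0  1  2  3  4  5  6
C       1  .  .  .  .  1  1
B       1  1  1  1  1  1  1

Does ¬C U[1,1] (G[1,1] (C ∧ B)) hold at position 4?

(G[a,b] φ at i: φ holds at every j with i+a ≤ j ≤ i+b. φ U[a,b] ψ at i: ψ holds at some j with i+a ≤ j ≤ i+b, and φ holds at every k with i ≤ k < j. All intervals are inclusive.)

True

Need some j in [5,5] with G[1,1] (C ∧ B), and ¬C at every k in [4,j-1].
  j=5: G[1,1] (C ∧ B) holds; ¬C holds at every k in [4,4] → satisfied.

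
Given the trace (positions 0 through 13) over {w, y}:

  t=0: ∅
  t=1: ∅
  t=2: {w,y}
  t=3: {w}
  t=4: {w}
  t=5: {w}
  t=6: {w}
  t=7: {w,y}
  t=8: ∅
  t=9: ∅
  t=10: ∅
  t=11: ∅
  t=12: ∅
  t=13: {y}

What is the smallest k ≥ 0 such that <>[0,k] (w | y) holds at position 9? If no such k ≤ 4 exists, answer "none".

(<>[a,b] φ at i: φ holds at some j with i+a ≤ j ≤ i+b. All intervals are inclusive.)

4

Scan j = 9,10,… for (w | y):
  j=9: fails
  j=10: fails
  j=11: fails
  j=12: fails
  j=13: holds
First hit at j=13, so smallest k = 13-9 = 4.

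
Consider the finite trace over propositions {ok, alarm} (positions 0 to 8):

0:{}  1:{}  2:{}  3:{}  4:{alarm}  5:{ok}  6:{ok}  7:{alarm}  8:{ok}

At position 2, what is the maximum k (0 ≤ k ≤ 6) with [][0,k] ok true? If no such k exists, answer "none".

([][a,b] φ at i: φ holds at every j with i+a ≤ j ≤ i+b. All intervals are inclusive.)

ok must hold from j=2 onward; find where it first fails.
  j=2: fails → no k works.

none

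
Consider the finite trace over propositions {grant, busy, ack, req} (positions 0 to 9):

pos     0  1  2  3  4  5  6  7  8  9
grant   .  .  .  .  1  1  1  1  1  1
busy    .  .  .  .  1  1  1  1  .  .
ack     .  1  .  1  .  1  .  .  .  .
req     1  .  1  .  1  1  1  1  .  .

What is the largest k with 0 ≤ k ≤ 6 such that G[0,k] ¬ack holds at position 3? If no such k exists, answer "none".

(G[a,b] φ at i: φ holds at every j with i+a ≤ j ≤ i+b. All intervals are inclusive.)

¬ack must hold from j=3 onward; find where it first fails.
  j=3: fails → no k works.

none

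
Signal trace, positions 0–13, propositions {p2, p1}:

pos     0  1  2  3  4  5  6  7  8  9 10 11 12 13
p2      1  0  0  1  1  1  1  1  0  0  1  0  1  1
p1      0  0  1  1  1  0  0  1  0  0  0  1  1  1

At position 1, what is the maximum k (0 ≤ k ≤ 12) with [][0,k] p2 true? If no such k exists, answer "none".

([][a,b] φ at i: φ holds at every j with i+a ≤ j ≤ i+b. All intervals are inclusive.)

p2 must hold from j=1 onward; find where it first fails.
  j=1: fails → no k works.

none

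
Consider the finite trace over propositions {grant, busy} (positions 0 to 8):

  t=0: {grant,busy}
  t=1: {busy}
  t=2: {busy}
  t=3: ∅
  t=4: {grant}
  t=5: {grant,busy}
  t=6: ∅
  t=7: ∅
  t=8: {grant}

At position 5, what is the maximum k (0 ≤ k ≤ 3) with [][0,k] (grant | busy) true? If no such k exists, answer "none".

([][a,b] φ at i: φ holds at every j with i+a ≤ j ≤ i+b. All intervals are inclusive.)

(grant | busy) must hold from j=5 onward; find where it first fails.
  j=5: holds
  j=6: fails
Holds on [5,5], so largest k = 0.

0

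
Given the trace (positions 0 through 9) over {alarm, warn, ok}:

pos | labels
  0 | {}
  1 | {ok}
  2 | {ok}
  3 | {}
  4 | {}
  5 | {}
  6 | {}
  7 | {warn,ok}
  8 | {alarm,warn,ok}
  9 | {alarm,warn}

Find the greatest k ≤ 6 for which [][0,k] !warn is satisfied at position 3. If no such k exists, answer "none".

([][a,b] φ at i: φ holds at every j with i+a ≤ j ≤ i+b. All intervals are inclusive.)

!warn must hold from j=3 onward; find where it first fails.
  j=3: holds
  j=4: holds
  j=5: holds
  j=6: holds
  j=7: fails
Holds on [3,6], so largest k = 3.

3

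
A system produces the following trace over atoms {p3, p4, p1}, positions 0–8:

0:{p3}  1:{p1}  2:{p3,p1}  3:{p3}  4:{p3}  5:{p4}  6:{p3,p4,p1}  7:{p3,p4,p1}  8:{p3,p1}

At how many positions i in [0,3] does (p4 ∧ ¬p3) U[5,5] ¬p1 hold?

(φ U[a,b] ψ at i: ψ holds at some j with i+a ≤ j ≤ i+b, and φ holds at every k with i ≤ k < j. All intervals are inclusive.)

0

Evaluate at each i in [0,3]:
  i=0: ✗ (lhs fails at k=0 before rhs at j=5)
  i=1: ✗ (no rhs in [6,6])
  i=2: ✗ (no rhs in [7,7])
  i=3: ✗ (no rhs in [8,8])
Positions where it holds: {} → 0.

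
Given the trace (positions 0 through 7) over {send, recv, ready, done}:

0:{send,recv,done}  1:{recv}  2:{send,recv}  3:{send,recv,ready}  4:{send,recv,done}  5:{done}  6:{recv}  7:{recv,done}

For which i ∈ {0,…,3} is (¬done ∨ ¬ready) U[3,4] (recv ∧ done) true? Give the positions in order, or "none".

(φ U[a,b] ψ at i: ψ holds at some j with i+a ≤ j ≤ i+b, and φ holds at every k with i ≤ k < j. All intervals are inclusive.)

0, 1, 3

Evaluate at each i in [0,3]:
  i=0: ✓ (rhs at j=4; lhs holds on [0,3])
  i=1: ✓ (rhs at j=4; lhs holds on [1,3])
  i=2: ✗ (no rhs in [5,6])
  i=3: ✓ (rhs at j=7; lhs holds on [3,6])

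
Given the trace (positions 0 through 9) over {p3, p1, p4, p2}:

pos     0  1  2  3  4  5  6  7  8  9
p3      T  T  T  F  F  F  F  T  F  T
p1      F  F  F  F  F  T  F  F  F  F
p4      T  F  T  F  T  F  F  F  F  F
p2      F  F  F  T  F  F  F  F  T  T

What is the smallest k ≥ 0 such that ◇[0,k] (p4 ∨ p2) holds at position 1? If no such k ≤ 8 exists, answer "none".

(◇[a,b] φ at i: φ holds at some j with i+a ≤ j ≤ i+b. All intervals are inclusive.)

1

Scan j = 1,2,… for (p4 ∨ p2):
  j=1: fails
  j=2: holds
First hit at j=2, so smallest k = 2-1 = 1.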